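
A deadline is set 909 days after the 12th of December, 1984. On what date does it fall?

June 9, 1987

+365 (one year) → Dec 12, 1985 (544 left).
+365 (one year) → Dec 12, 1986 (179 left).
Dec has 31 days: +20 → Jan 1, 1987 (159 left).
Jan has 31 days: +31 → Feb 1, 1987 (128 left).
Feb has 28 days: +28 → Mar 1, 1987 (100 left).
Mar has 31 days: +31 → Apr 1, 1987 (69 left).
Apr has 30 days: +30 → May 1, 1987 (39 left).
May has 31 days: +31 → Jun 1, 1987 (8 left).
+8 → Jun 9, 1987.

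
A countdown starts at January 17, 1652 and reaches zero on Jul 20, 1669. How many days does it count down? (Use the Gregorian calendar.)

Jan 17, 1652 → Jan 17, 1653: 366 days (Feb 29, 1652 is in that span).
Jan 17, 1653 → Jan 17, 1654: 365 days.
Jan 17, 1654 → Jan 17, 1655: 365 days.
Jan 17, 1655 → Jan 17, 1656: 365 days.
Jan 17, 1656 → Jan 17, 1657: 366 days (Feb 29, 1656 is in that span).
Jan 17, 1657 → Jan 17, 1658: 365 days.
Jan 17, 1658 → Jan 17, 1659: 365 days.
Jan 17, 1659 → Jan 17, 1660: 365 days.
Jan 17, 1660 → Jan 17, 1661: 366 days (Feb 29, 1660 is in that span).
Jan 17, 1661 → Jan 17, 1662: 365 days.
Jan 17, 1662 → Jan 17, 1663: 365 days.
Jan 17, 1663 → Jan 17, 1664: 365 days.
Jan 17, 1664 → Jan 17, 1665: 366 days (Feb 29, 1664 is in that span).
Jan 17, 1665 → Jan 17, 1666: 365 days.
Jan 17, 1666 → Jan 17, 1667: 365 days.
Jan 17, 1667 → Jan 17, 1668: 365 days.
Jan 17, 1668 → Jan 17, 1669: 366 days (Feb 29, 1668 is in that span).
Jan 17, 1669 → Feb 17, 1669: 31 days (January has 31).
Feb 17, 1669 → Mar 17, 1669: 28 days (February has 28).
Mar 17, 1669 → Apr 17, 1669: 31 days (March has 31).
Apr 17, 1669 → May 17, 1669: 30 days (April has 30).
May 17, 1669 → Jun 17, 1669: 31 days (May has 31).
Jun 17, 1669 → Jul 17, 1669: 30 days (June has 30).
Jul 17, 1669 → Jul 20, 1669: 3 days.
Total: 6394 days.

6394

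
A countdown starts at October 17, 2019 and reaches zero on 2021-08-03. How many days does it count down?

656

Oct 17, 2019 → Oct 17, 2020: 366 days (Feb 29, 2020 is in that span).
Oct 17, 2020 → Nov 17, 2020: 31 days (October has 31).
Nov 17, 2020 → Dec 17, 2020: 30 days (November has 30).
Dec 17, 2020 → Jan 17, 2021: 31 days (December has 31).
Jan 17, 2021 → Feb 17, 2021: 31 days (January has 31).
Feb 17, 2021 → Mar 17, 2021: 28 days (February has 28).
Mar 17, 2021 → Apr 17, 2021: 31 days (March has 31).
Apr 17, 2021 → May 17, 2021: 30 days (April has 30).
May 17, 2021 → Jun 17, 2021: 31 days (May has 31).
Jun 17, 2021 → Jul 17, 2021: 30 days (June has 30).
Jul 17, 2021 → Aug 3, 2021: 17 days.
Total: 656 days.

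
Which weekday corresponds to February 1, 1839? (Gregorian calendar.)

Friday

Doomsday rule: the anchor day for the 1800s is Friday. For year 39: 39÷12 = 3 r 3, and 3÷4 = 0, so 3+3+0 = 6.
Friday + 6 ≡ Thursday — that's 1839's doomsday.
In February the doomsday date is Feb 28 (1839 is not a leap year).
Feb 1 is 27 days before Feb 28; 27 mod 7 = 6, so Thursday − 6 = Friday.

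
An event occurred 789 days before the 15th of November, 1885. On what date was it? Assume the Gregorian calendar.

−365 (one year) → Nov 15, 1884 (424 left).
−366 (one year; includes Feb 29, 1884) → Nov 15, 1883 (58 left).
−15 → Oct 31, 1883 (end of Oct, 31 days; 43 left).
−31 → Sep 30, 1883 (end of Sep, 30 days; 12 left).
−12 → Sep 18, 1883.

September 18, 1883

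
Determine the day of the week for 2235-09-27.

Doomsday rule: the anchor day for the 2200s is Friday. For year 35: 35÷12 = 2 r 11, and 11÷4 = 2, so 2+11+2 = 15.
Friday + 15 ≡ Saturday — that's 2235's doomsday.
In September the doomsday date is Sep 5.
Sep 27 is 22 days after Sep 5; 22 mod 7 = 1, so Saturday + 1 = Sunday.

Sunday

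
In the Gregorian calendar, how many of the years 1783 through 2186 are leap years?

98

Multiples of 4 in [1783,2186]: 101.
Of those, multiples of 100: 4 (not leap unless ÷400).
Multiples of 400: 1.
Leap years = 101 − 4 + 1 = 98.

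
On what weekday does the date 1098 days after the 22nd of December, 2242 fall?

First find the weekday of Dec 22, 2242. Doomsday rule: the anchor day for the 2200s is Friday. For year 42: 42÷12 = 3 r 6, and 6÷4 = 1, so 3+6+1 = 10.
Friday + 10 ≡ Monday — that's 2242's doomsday.
In December the doomsday date is Dec 12.
Dec 22 is 10 days after Dec 12; 10 mod 7 = 3, so Monday + 3 = Thursday.
1098 mod 7 = 6, so 1098 days after a Thursday is Thursday + 6 = Wednesday.

Wednesday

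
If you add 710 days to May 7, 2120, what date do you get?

+365 (one year) → May 7, 2121 (345 left).
May has 31 days: +25 → Jun 1, 2121 (320 left).
Jun has 30 days: +30 → Jul 1, 2121 (290 left).
Jul has 31 days: +31 → Aug 1, 2121 (259 left).
Aug has 31 days: +31 → Sep 1, 2121 (228 left).
Sep has 30 days: +30 → Oct 1, 2121 (198 left).
Oct has 31 days: +31 → Nov 1, 2121 (167 left).
Nov has 30 days: +30 → Dec 1, 2121 (137 left).
Dec has 31 days: +31 → Jan 1, 2122 (106 left).
Jan has 31 days: +31 → Feb 1, 2122 (75 left).
Feb has 28 days: +28 → Mar 1, 2122 (47 left).
Mar has 31 days: +31 → Apr 1, 2122 (16 left).
+16 → Apr 17, 2122.

April 17, 2122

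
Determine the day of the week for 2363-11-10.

Sunday

Doomsday rule: the anchor day for the 2300s is Wednesday. For year 63: 63÷12 = 5 r 3, and 3÷4 = 0, so 5+3+0 = 8.
Wednesday + 8 ≡ Thursday — that's 2363's doomsday.
In November the doomsday date is Nov 7.
Nov 10 is 3 days after Nov 7; 3 mod 7 = 3, so Thursday + 3 = Sunday.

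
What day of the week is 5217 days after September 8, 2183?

Wednesday

Sep 8, 2183 is a Monday.
5217 mod 7 = 2, so 5217 days after a Monday is Monday + 2 = Wednesday.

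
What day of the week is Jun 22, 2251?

Doomsday rule: the anchor day for the 2200s is Friday. For year 51: 51÷12 = 4 r 3, and 3÷4 = 0, so 4+3+0 = 7.
Friday + 7 ≡ Friday — that's 2251's doomsday.
In June the doomsday date is Jun 6.
Jun 22 is 16 days after Jun 6; 16 mod 7 = 2, so Friday + 2 = Sunday.

Sunday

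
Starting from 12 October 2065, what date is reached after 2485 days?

August 1, 2072

+365 (one year) → Oct 12, 2066 (2120 left).
+365 (one year) → Oct 12, 2067 (1755 left).
+366 (one year; includes Feb 29, 2068) → Oct 12, 2068 (1389 left).
+365 (one year) → Oct 12, 2069 (1024 left).
+365 (one year) → Oct 12, 2070 (659 left).
+365 (one year) → Oct 12, 2071 (294 left).
Oct has 31 days: +20 → Nov 1, 2071 (274 left).
Nov has 30 days: +30 → Dec 1, 2071 (244 left).
Dec has 31 days: +31 → Jan 1, 2072 (213 left).
Jan has 31 days: +31 → Feb 1, 2072 (182 left).
Feb has 29 days: +29 → Mar 1, 2072 (153 left).
Mar has 31 days: +31 → Apr 1, 2072 (122 left).
Apr has 30 days: +30 → May 1, 2072 (92 left).
May has 31 days: +31 → Jun 1, 2072 (61 left).
Jun has 30 days: +30 → Jul 1, 2072 (31 left).
Jul has 31 days: +31 → Aug 1, 2072 (0 left).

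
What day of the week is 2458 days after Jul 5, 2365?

Jul 5, 2365 is a Monday.
2458 mod 7 = 1, so 2458 days after a Monday is Monday + 1 = Tuesday.

Tuesday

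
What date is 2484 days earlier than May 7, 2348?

−366 (one year; includes Feb 29, 2348) → May 7, 2347 (2118 left).
−365 (one year) → May 7, 2346 (1753 left).
−365 (one year) → May 7, 2345 (1388 left).
−365 (one year) → May 7, 2344 (1023 left).
−366 (one year; includes Feb 29, 2344) → May 7, 2343 (657 left).
−365 (one year) → May 7, 2342 (292 left).
−7 → Apr 30, 2342 (end of Apr, 30 days; 285 left).
−30 → Mar 31, 2342 (end of Mar, 31 days; 255 left).
−31 → Feb 28, 2342 (end of Feb, 28 days; 224 left).
−28 → Jan 31, 2342 (end of Jan, 31 days; 196 left).
−31 → Dec 31, 2341 (end of Dec, 31 days; 165 left).
−31 → Nov 30, 2341 (end of Nov, 30 days; 134 left).
−30 → Oct 31, 2341 (end of Oct, 31 days; 104 left).
−31 → Sep 30, 2341 (end of Sep, 30 days; 73 left).
−30 → Aug 31, 2341 (end of Aug, 31 days; 43 left).
−31 → Jul 31, 2341 (end of Jul, 31 days; 12 left).
−12 → Jul 19, 2341.

July 19, 2341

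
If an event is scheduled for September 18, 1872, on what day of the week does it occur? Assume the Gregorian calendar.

Wednesday

Doomsday rule: the anchor day for the 1800s is Friday. For year 72: 72÷12 = 6 r 0, and 0÷4 = 0, so 6+0+0 = 6.
Friday + 6 ≡ Thursday — that's 1872's doomsday.
In September the doomsday date is Sep 5.
Sep 18 is 13 days after Sep 5; 13 mod 7 = 6, so Thursday + 6 = Wednesday.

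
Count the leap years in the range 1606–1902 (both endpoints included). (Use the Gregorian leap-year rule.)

Multiples of 4 in [1606,1902]: 74.
Of those, multiples of 100: 3 (not leap unless ÷400).
Multiples of 400: 0.
Leap years = 74 − 3 + 0 = 71.

71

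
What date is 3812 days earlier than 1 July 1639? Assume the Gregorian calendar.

January 22, 1629

−365 (one year) → Jul 1, 1638 (3447 left).
−365 (one year) → Jul 1, 1637 (3082 left).
−365 (one year) → Jul 1, 1636 (2717 left).
−366 (one year; includes Feb 29, 1636) → Jul 1, 1635 (2351 left).
−365 (one year) → Jul 1, 1634 (1986 left).
−365 (one year) → Jul 1, 1633 (1621 left).
−365 (one year) → Jul 1, 1632 (1256 left).
−366 (one year; includes Feb 29, 1632) → Jul 1, 1631 (890 left).
−365 (one year) → Jul 1, 1630 (525 left).
−365 (one year) → Jul 1, 1629 (160 left).
−1 → Jun 30, 1629 (end of Jun, 30 days; 159 left).
−30 → May 31, 1629 (end of May, 31 days; 129 left).
−31 → Apr 30, 1629 (end of Apr, 30 days; 98 left).
−30 → Mar 31, 1629 (end of Mar, 31 days; 68 left).
−31 → Feb 28, 1629 (end of Feb, 28 days; 37 left).
−28 → Jan 31, 1629 (end of Jan, 31 days; 9 left).
−9 → Jan 22, 1629.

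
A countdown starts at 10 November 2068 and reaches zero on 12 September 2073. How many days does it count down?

Nov 10, 2068 → Nov 10, 2069: 365 days.
Nov 10, 2069 → Nov 10, 2070: 365 days.
Nov 10, 2070 → Nov 10, 2071: 365 days.
Nov 10, 2071 → Nov 10, 2072: 366 days (Feb 29, 2072 is in that span).
Nov 10, 2072 → Dec 10, 2072: 30 days (November has 30).
Dec 10, 2072 → Jan 10, 2073: 31 days (December has 31).
Jan 10, 2073 → Feb 10, 2073: 31 days (January has 31).
Feb 10, 2073 → Mar 10, 2073: 28 days (February has 28).
Mar 10, 2073 → Apr 10, 2073: 31 days (March has 31).
Apr 10, 2073 → May 10, 2073: 30 days (April has 30).
May 10, 2073 → Jun 10, 2073: 31 days (May has 31).
Jun 10, 2073 → Jul 10, 2073: 30 days (June has 30).
Jul 10, 2073 → Aug 10, 2073: 31 days (July has 31).
Aug 10, 2073 → Sep 10, 2073: 31 days (August has 31).
Sep 10, 2073 → Sep 12, 2073: 2 days.
Total: 1767 days.

1767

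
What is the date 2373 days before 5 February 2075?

−365 (one year) → Feb 5, 2074 (2008 left).
−365 (one year) → Feb 5, 2073 (1643 left).
−366 (one year; includes Feb 29, 2072) → Feb 5, 2072 (1277 left).
−365 (one year) → Feb 5, 2071 (912 left).
−365 (one year) → Feb 5, 2070 (547 left).
−365 (one year) → Feb 5, 2069 (182 left).
−5 → Jan 31, 2069 (end of Jan, 31 days; 177 left).
−31 → Dec 31, 2068 (end of Dec, 31 days; 146 left).
−31 → Nov 30, 2068 (end of Nov, 30 days; 115 left).
−30 → Oct 31, 2068 (end of Oct, 31 days; 85 left).
−31 → Sep 30, 2068 (end of Sep, 30 days; 54 left).
−30 → Aug 31, 2068 (end of Aug, 31 days; 24 left).
−24 → Aug 7, 2068.

August 7, 2068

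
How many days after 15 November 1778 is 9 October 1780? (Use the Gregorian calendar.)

Nov 15, 1778 → Nov 15, 1779: 365 days.
Nov 15, 1779 → Dec 15, 1779: 30 days (November has 30).
Dec 15, 1779 → Jan 15, 1780: 31 days (December has 31).
Jan 15, 1780 → Feb 15, 1780: 31 days (January has 31).
Feb 15, 1780 → Mar 15, 1780: 29 days (February has 29).
Mar 15, 1780 → Apr 15, 1780: 31 days (March has 31).
Apr 15, 1780 → May 15, 1780: 30 days (April has 30).
May 15, 1780 → Jun 15, 1780: 31 days (May has 31).
Jun 15, 1780 → Jul 15, 1780: 30 days (June has 30).
Jul 15, 1780 → Aug 15, 1780: 31 days (July has 31).
Aug 15, 1780 → Sep 15, 1780: 31 days (August has 31).
Sep 15, 1780 → Oct 9, 1780: 24 days.
Total: 694 days.

694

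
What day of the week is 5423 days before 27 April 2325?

First find the weekday of Apr 27, 2325. Doomsday rule: the anchor day for the 2300s is Wednesday. For year 25: 25÷12 = 2 r 1, and 1÷4 = 0, so 2+1+0 = 3.
Wednesday + 3 ≡ Saturday — that's 2325's doomsday.
In April the doomsday date is Apr 4.
Apr 27 is 23 days after Apr 4; 23 mod 7 = 2, so Saturday + 2 = Monday.
5423 mod 7 = 5, so 5423 days before a Monday is Monday − 5 = Wednesday.

Wednesday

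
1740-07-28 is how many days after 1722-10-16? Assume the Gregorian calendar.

6495

Oct 16, 1722 → Oct 16, 1723: 365 days.
Oct 16, 1723 → Oct 16, 1724: 366 days (Feb 29, 1724 is in that span).
Oct 16, 1724 → Oct 16, 1725: 365 days.
Oct 16, 1725 → Oct 16, 1726: 365 days.
Oct 16, 1726 → Oct 16, 1727: 365 days.
Oct 16, 1727 → Oct 16, 1728: 366 days (Feb 29, 1728 is in that span).
Oct 16, 1728 → Oct 16, 1729: 365 days.
Oct 16, 1729 → Oct 16, 1730: 365 days.
Oct 16, 1730 → Oct 16, 1731: 365 days.
Oct 16, 1731 → Oct 16, 1732: 366 days (Feb 29, 1732 is in that span).
Oct 16, 1732 → Oct 16, 1733: 365 days.
Oct 16, 1733 → Oct 16, 1734: 365 days.
Oct 16, 1734 → Oct 16, 1735: 365 days.
Oct 16, 1735 → Oct 16, 1736: 366 days (Feb 29, 1736 is in that span).
Oct 16, 1736 → Oct 16, 1737: 365 days.
Oct 16, 1737 → Oct 16, 1738: 365 days.
Oct 16, 1738 → Oct 16, 1739: 365 days.
Oct 16, 1739 → Nov 16, 1739: 31 days (October has 31).
Nov 16, 1739 → Dec 16, 1739: 30 days (November has 30).
Dec 16, 1739 → Jan 16, 1740: 31 days (December has 31).
Jan 16, 1740 → Feb 16, 1740: 31 days (January has 31).
Feb 16, 1740 → Mar 16, 1740: 29 days (February has 29).
Mar 16, 1740 → Apr 16, 1740: 31 days (March has 31).
Apr 16, 1740 → May 16, 1740: 30 days (April has 30).
May 16, 1740 → Jun 16, 1740: 31 days (May has 31).
Jun 16, 1740 → Jul 16, 1740: 30 days (June has 30).
Jul 16, 1740 → Jul 28, 1740: 12 days.
Total: 6495 days.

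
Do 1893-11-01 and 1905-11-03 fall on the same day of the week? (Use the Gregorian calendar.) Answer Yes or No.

No

From Nov 1, 1893 to Nov 3, 1905 is 4384 days.
4384 mod 7 = 2, so they are different weekdays.
(Nov 1, 1893 is a Wednesday; Nov 3, 1905 is a Friday.)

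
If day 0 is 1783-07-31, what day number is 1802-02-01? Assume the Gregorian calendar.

6759

Jul 31, 1783 → Jul 31, 1784: 366 days (Feb 29, 1784 is in that span).
Jul 31, 1784 → Jul 31, 1785: 365 days.
Jul 31, 1785 → Jul 31, 1786: 365 days.
Jul 31, 1786 → Jul 31, 1787: 365 days.
Jul 31, 1787 → Jul 31, 1788: 366 days (Feb 29, 1788 is in that span).
Jul 31, 1788 → Jul 31, 1789: 365 days.
Jul 31, 1789 → Jul 31, 1790: 365 days.
Jul 31, 1790 → Jul 31, 1791: 365 days.
Jul 31, 1791 → Jul 31, 1792: 366 days (Feb 29, 1792 is in that span).
Jul 31, 1792 → Jul 31, 1793: 365 days.
Jul 31, 1793 → Jul 31, 1794: 365 days.
Jul 31, 1794 → Jul 31, 1795: 365 days.
Jul 31, 1795 → Jul 31, 1796: 366 days (Feb 29, 1796 is in that span).
Jul 31, 1796 → Jul 31, 1797: 365 days.
Jul 31, 1797 → Jul 31, 1798: 365 days.
Jul 31, 1798 → Jul 31, 1799: 365 days.
Jul 31, 1799 → Jul 31, 1800: 365 days.
Jul 31, 1800 → Jul 31, 1801: 365 days.
Jul 31, 1801 → Aug 31, 1801: 31 days (July has 31).
Aug 31, 1801 → Sep 30, 1801: 30 days (August has 31).
Sep 30, 1801 → Oct 30, 1801: 30 days (September has 30).
Oct 30, 1801 → Nov 30, 1801: 31 days (October has 31).
Nov 30, 1801 → Dec 30, 1801: 30 days (November has 30).
Dec 30, 1801 → Jan 30, 1802: 31 days (December has 31).
Jan 30, 1802 → Feb 1, 1802: 2 days.
Total: 6759 days.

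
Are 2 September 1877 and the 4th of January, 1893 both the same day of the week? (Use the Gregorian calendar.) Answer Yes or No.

No

From Sep 2, 1877 to Jan 4, 1893 is 5603 days.
5603 mod 7 = 3, so they are different weekdays.
(Sep 2, 1877 is a Sunday; Jan 4, 1893 is a Wednesday.)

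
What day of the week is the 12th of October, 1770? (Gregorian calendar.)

Doomsday rule: the anchor day for the 1700s is Sunday. For year 70: 70÷12 = 5 r 10, and 10÷4 = 2, so 5+10+2 = 17.
Sunday + 17 ≡ Wednesday — that's 1770's doomsday.
In October the doomsday date is Oct 10.
Oct 12 is 2 days after Oct 10; 2 mod 7 = 2, so Wednesday + 2 = Friday.

Friday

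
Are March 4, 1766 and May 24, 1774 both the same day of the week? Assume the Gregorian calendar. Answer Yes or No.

Yes

From Mar 4, 1766 to May 24, 1774 is 3003 days.
3003 mod 7 = 0, so they are the same weekday.
(Mar 4, 1766 is a Tuesday; May 24, 1774 is a Tuesday.)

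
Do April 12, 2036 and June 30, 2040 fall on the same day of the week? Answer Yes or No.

Yes

From Apr 12, 2036 to Jun 30, 2040 is 1540 days.
1540 mod 7 = 0, so they are the same weekday.
(Apr 12, 2036 is a Saturday; Jun 30, 2040 is a Saturday.)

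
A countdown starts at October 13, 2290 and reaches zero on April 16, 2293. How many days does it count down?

Oct 13, 2290 → Oct 13, 2291: 365 days.
Oct 13, 2291 → Oct 13, 2292: 366 days (Feb 29, 2292 is in that span).
Oct 13, 2292 → Nov 13, 2292: 31 days (October has 31).
Nov 13, 2292 → Dec 13, 2292: 30 days (November has 30).
Dec 13, 2292 → Jan 13, 2293: 31 days (December has 31).
Jan 13, 2293 → Feb 13, 2293: 31 days (January has 31).
Feb 13, 2293 → Mar 13, 2293: 28 days (February has 28).
Mar 13, 2293 → Apr 13, 2293: 31 days (March has 31).
Apr 13, 2293 → Apr 16, 2293: 3 days.
Total: 916 days.

916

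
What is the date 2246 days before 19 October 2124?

−366 (one year; includes Feb 29, 2124) → Oct 19, 2123 (1880 left).
−365 (one year) → Oct 19, 2122 (1515 left).
−365 (one year) → Oct 19, 2121 (1150 left).
−365 (one year) → Oct 19, 2120 (785 left).
−366 (one year; includes Feb 29, 2120) → Oct 19, 2119 (419 left).
−365 (one year) → Oct 19, 2118 (54 left).
−19 → Sep 30, 2118 (end of Sep, 30 days; 35 left).
−30 → Aug 31, 2118 (end of Aug, 31 days; 5 left).
−5 → Aug 26, 2118.

August 26, 2118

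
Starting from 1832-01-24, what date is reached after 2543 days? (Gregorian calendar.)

January 10, 1839

+366 (one year; includes Feb 29, 1832) → Jan 24, 1833 (2177 left).
+365 (one year) → Jan 24, 1834 (1812 left).
+365 (one year) → Jan 24, 1835 (1447 left).
+365 (one year) → Jan 24, 1836 (1082 left).
+366 (one year; includes Feb 29, 1836) → Jan 24, 1837 (716 left).
+365 (one year) → Jan 24, 1838 (351 left).
Jan has 31 days: +8 → Feb 1, 1838 (343 left).
Feb has 28 days: +28 → Mar 1, 1838 (315 left).
Mar has 31 days: +31 → Apr 1, 1838 (284 left).
Apr has 30 days: +30 → May 1, 1838 (254 left).
May has 31 days: +31 → Jun 1, 1838 (223 left).
Jun has 30 days: +30 → Jul 1, 1838 (193 left).
Jul has 31 days: +31 → Aug 1, 1838 (162 left).
Aug has 31 days: +31 → Sep 1, 1838 (131 left).
Sep has 30 days: +30 → Oct 1, 1838 (101 left).
Oct has 31 days: +31 → Nov 1, 1838 (70 left).
Nov has 30 days: +30 → Dec 1, 1838 (40 left).
Dec has 31 days: +31 → Jan 1, 1839 (9 left).
+9 → Jan 10, 1839.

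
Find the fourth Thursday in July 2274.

July 23, 2274

July 1, 2274 is a Wednesday.
The first Thursday is therefore July 2 (1 days later).
The fourth Thursday is 2 + 3×7 = July 23.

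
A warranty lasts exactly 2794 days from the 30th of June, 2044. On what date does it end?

+365 (one year) → Jun 30, 2045 (2429 left).
+365 (one year) → Jun 30, 2046 (2064 left).
+365 (one year) → Jun 30, 2047 (1699 left).
+366 (one year; includes Feb 29, 2048) → Jun 30, 2048 (1333 left).
+365 (one year) → Jun 30, 2049 (968 left).
+365 (one year) → Jun 30, 2050 (603 left).
+365 (one year) → Jun 30, 2051 (238 left).
Jun has 30 days: +1 → Jul 1, 2051 (237 left).
Jul has 31 days: +31 → Aug 1, 2051 (206 left).
Aug has 31 days: +31 → Sep 1, 2051 (175 left).
Sep has 30 days: +30 → Oct 1, 2051 (145 left).
Oct has 31 days: +31 → Nov 1, 2051 (114 left).
Nov has 30 days: +30 → Dec 1, 2051 (84 left).
Dec has 31 days: +31 → Jan 1, 2052 (53 left).
Jan has 31 days: +31 → Feb 1, 2052 (22 left).
+22 → Feb 23, 2052.

February 23, 2052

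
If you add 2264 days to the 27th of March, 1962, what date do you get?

+365 (one year) → Mar 27, 1963 (1899 left).
+366 (one year; includes Feb 29, 1964) → Mar 27, 1964 (1533 left).
+365 (one year) → Mar 27, 1965 (1168 left).
+365 (one year) → Mar 27, 1966 (803 left).
+365 (one year) → Mar 27, 1967 (438 left).
+366 (one year; includes Feb 29, 1968) → Mar 27, 1968 (72 left).
Mar has 31 days: +5 → Apr 1, 1968 (67 left).
Apr has 30 days: +30 → May 1, 1968 (37 left).
May has 31 days: +31 → Jun 1, 1968 (6 left).
+6 → Jun 7, 1968.

June 7, 1968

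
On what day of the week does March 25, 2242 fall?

Doomsday rule: the anchor day for the 2200s is Friday. For year 42: 42÷12 = 3 r 6, and 6÷4 = 1, so 3+6+1 = 10.
Friday + 10 ≡ Monday — that's 2242's doomsday.
In March the doomsday date is Mar 14.
Mar 25 is 11 days after Mar 14; 11 mod 7 = 4, so Monday + 4 = Friday.

Friday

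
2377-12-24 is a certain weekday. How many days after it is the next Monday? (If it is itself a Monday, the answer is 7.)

2

Dec 24, 2377 is a Saturday.
From Saturday to the next Monday is 2 days.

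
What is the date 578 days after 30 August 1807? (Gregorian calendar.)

+366 (one year; includes Feb 29, 1808) → Aug 30, 1808 (212 left).
Aug has 31 days: +2 → Sep 1, 1808 (210 left).
Sep has 30 days: +30 → Oct 1, 1808 (180 left).
Oct has 31 days: +31 → Nov 1, 1808 (149 left).
Nov has 30 days: +30 → Dec 1, 1808 (119 left).
Dec has 31 days: +31 → Jan 1, 1809 (88 left).
Jan has 31 days: +31 → Feb 1, 1809 (57 left).
Feb has 28 days: +28 → Mar 1, 1809 (29 left).
+29 → Mar 30, 1809.

March 30, 1809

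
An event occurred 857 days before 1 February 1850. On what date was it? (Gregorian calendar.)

−365 (one year) → Feb 1, 1849 (492 left).
−366 (one year; includes Feb 29, 1848) → Feb 1, 1848 (126 left).
−1 → Jan 31, 1848 (end of Jan, 31 days; 125 left).
−31 → Dec 31, 1847 (end of Dec, 31 days; 94 left).
−31 → Nov 30, 1847 (end of Nov, 30 days; 63 left).
−30 → Oct 31, 1847 (end of Oct, 31 days; 33 left).
−31 → Sep 30, 1847 (end of Sep, 30 days; 2 left).
−2 → Sep 28, 1847.

September 28, 1847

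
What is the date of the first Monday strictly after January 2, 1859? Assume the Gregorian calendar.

Jan 2, 1859 is a Sunday.
From Sunday to the next Monday is 1 day.
Jan 2, 1859 + 1 = Jan 3, 1859.

January 3, 1859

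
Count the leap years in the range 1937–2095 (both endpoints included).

39

Multiples of 4 in [1937,2095]: 39.
Of those, multiples of 100: 1 (not leap unless ÷400).
Multiples of 400: 1.
Leap years = 39 − 1 + 1 = 39.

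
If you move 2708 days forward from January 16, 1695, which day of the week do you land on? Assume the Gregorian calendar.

First find the weekday of Jan 16, 1695. Doomsday rule: the anchor day for the 1600s is Tuesday. For year 95: 95÷12 = 7 r 11, and 11÷4 = 2, so 7+11+2 = 20.
Tuesday + 20 ≡ Monday — that's 1695's doomsday.
In January the doomsday date is Jan 3 (1695 is not a leap year).
Jan 16 is 13 days after Jan 3; 13 mod 7 = 6, so Monday + 6 = Sunday.
2708 mod 7 = 6, so 2708 days after a Sunday is Sunday + 6 = Saturday.

Saturday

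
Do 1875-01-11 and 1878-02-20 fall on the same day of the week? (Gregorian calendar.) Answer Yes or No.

No

From Jan 11, 1875 to Feb 20, 1878 is 1136 days.
1136 mod 7 = 2, so they are different weekdays.
(Jan 11, 1875 is a Monday; Feb 20, 1878 is a Wednesday.)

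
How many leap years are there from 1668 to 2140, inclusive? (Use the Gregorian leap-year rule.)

115

Multiples of 4 in [1668,2140]: 119.
Of those, multiples of 100: 5 (not leap unless ÷400).
Multiples of 400: 1.
Leap years = 119 − 5 + 1 = 115.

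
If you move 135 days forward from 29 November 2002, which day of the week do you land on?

Sunday

Nov 29, 2002 is a Friday.
135 mod 7 = 2, so 135 days after a Friday is Friday + 2 = Sunday.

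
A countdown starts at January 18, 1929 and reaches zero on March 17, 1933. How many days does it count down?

1519

Jan 18, 1929 → Jan 18, 1930: 365 days.
Jan 18, 1930 → Jan 18, 1931: 365 days.
Jan 18, 1931 → Jan 18, 1932: 365 days.
Jan 18, 1932 → Jan 18, 1933: 366 days (Feb 29, 1932 is in that span).
Jan 18, 1933 → Feb 18, 1933: 31 days (January has 31).
Feb 18, 1933 → Mar 17, 1933: 27 days.
Total: 1519 days.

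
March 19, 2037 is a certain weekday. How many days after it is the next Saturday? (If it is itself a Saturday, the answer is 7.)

Mar 19, 2037 is a Thursday.
From Thursday to the next Saturday is 2 days.

2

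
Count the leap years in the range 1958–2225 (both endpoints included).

Multiples of 4 in [1958,2225]: 67.
Of those, multiples of 100: 3 (not leap unless ÷400).
Multiples of 400: 1.
Leap years = 67 − 3 + 1 = 65.

65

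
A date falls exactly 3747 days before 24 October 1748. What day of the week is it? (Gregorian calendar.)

Tuesday

Oct 24, 1748 is a Thursday.
3747 mod 7 = 2, so 3747 days before a Thursday is Thursday − 2 = Tuesday.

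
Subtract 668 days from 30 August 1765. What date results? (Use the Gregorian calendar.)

November 1, 1763

−365 (one year) → Aug 30, 1764 (303 left).
−30 → Jul 31, 1764 (end of Jul, 31 days; 273 left).
−31 → Jun 30, 1764 (end of Jun, 30 days; 242 left).
−30 → May 31, 1764 (end of May, 31 days; 212 left).
−31 → Apr 30, 1764 (end of Apr, 30 days; 181 left).
−30 → Mar 31, 1764 (end of Mar, 31 days; 151 left).
−31 → Feb 29, 1764 (end of Feb, 29 days; 120 left).
−29 → Jan 31, 1764 (end of Jan, 31 days; 91 left).
−31 → Dec 31, 1763 (end of Dec, 31 days; 60 left).
−31 → Nov 30, 1763 (end of Nov, 30 days; 29 left).
−29 → Nov 1, 1763.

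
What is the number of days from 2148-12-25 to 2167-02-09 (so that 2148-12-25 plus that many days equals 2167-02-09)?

6620

Dec 25, 2148 → Dec 25, 2149: 365 days.
Dec 25, 2149 → Dec 25, 2150: 365 days.
Dec 25, 2150 → Dec 25, 2151: 365 days.
Dec 25, 2151 → Dec 25, 2152: 366 days (Feb 29, 2152 is in that span).
Dec 25, 2152 → Dec 25, 2153: 365 days.
Dec 25, 2153 → Dec 25, 2154: 365 days.
Dec 25, 2154 → Dec 25, 2155: 365 days.
Dec 25, 2155 → Dec 25, 2156: 366 days (Feb 29, 2156 is in that span).
Dec 25, 2156 → Dec 25, 2157: 365 days.
Dec 25, 2157 → Dec 25, 2158: 365 days.
Dec 25, 2158 → Dec 25, 2159: 365 days.
Dec 25, 2159 → Dec 25, 2160: 366 days (Feb 29, 2160 is in that span).
Dec 25, 2160 → Dec 25, 2161: 365 days.
Dec 25, 2161 → Dec 25, 2162: 365 days.
Dec 25, 2162 → Dec 25, 2163: 365 days.
Dec 25, 2163 → Dec 25, 2164: 366 days (Feb 29, 2164 is in that span).
Dec 25, 2164 → Dec 25, 2165: 365 days.
Dec 25, 2165 → Dec 25, 2166: 365 days.
Dec 25, 2166 → Jan 25, 2167: 31 days (December has 31).
Jan 25, 2167 → Feb 9, 2167: 15 days.
Total: 6620 days.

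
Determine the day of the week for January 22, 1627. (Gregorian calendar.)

Friday

Doomsday rule: the anchor day for the 1600s is Tuesday. For year 27: 27÷12 = 2 r 3, and 3÷4 = 0, so 2+3+0 = 5.
Tuesday + 5 ≡ Sunday — that's 1627's doomsday.
In January the doomsday date is Jan 3 (1627 is not a leap year).
Jan 22 is 19 days after Jan 3; 19 mod 7 = 5, so Sunday + 5 = Friday.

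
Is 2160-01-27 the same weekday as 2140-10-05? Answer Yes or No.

From Oct 5, 2140 to Jan 27, 2160 is 7053 days.
7053 mod 7 = 4, so they are different weekdays.
(Oct 5, 2140 is a Wednesday; Jan 27, 2160 is a Sunday.)

No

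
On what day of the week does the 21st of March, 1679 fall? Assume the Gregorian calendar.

Tuesday

Doomsday rule: the anchor day for the 1600s is Tuesday. For year 79: 79÷12 = 6 r 7, and 7÷4 = 1, so 6+7+1 = 14.
Tuesday + 14 ≡ Tuesday — that's 1679's doomsday.
In March the doomsday date is Mar 14.
Mar 21 is 7 days after Mar 14; 7 mod 7 = 0, so Tuesday + 0 = Tuesday.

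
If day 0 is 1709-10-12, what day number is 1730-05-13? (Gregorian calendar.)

Oct 12, 1709 → Oct 12, 1710: 365 days.
Oct 12, 1710 → Oct 12, 1711: 365 days.
Oct 12, 1711 → Oct 12, 1712: 366 days (Feb 29, 1712 is in that span).
Oct 12, 1712 → Oct 12, 1713: 365 days.
Oct 12, 1713 → Oct 12, 1714: 365 days.
Oct 12, 1714 → Oct 12, 1715: 365 days.
Oct 12, 1715 → Oct 12, 1716: 366 days (Feb 29, 1716 is in that span).
Oct 12, 1716 → Oct 12, 1717: 365 days.
Oct 12, 1717 → Oct 12, 1718: 365 days.
Oct 12, 1718 → Oct 12, 1719: 365 days.
Oct 12, 1719 → Oct 12, 1720: 366 days (Feb 29, 1720 is in that span).
Oct 12, 1720 → Oct 12, 1721: 365 days.
Oct 12, 1721 → Oct 12, 1722: 365 days.
Oct 12, 1722 → Oct 12, 1723: 365 days.
Oct 12, 1723 → Oct 12, 1724: 366 days (Feb 29, 1724 is in that span).
Oct 12, 1724 → Oct 12, 1725: 365 days.
Oct 12, 1725 → Oct 12, 1726: 365 days.
Oct 12, 1726 → Oct 12, 1727: 365 days.
Oct 12, 1727 → Oct 12, 1728: 366 days (Feb 29, 1728 is in that span).
Oct 12, 1728 → Oct 12, 1729: 365 days.
Oct 12, 1729 → Nov 12, 1729: 31 days (October has 31).
Nov 12, 1729 → Dec 12, 1729: 30 days (November has 30).
Dec 12, 1729 → Jan 12, 1730: 31 days (December has 31).
Jan 12, 1730 → Feb 12, 1730: 31 days (January has 31).
Feb 12, 1730 → Mar 12, 1730: 28 days (February has 28).
Mar 12, 1730 → Apr 12, 1730: 31 days (March has 31).
Apr 12, 1730 → May 12, 1730: 30 days (April has 30).
May 12, 1730 → May 13, 1730: 1 days.
Total: 7518 days.

7518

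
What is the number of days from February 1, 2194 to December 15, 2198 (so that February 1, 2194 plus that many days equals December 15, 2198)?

1778

Feb 1, 2194 → Feb 1, 2195: 365 days.
Feb 1, 2195 → Feb 1, 2196: 365 days.
Feb 1, 2196 → Feb 1, 2197: 366 days (Feb 29, 2196 is in that span).
Feb 1, 2197 → Feb 1, 2198: 365 days.
Feb 1, 2198 → Mar 1, 2198: 28 days (February has 28).
Mar 1, 2198 → Apr 1, 2198: 31 days (March has 31).
Apr 1, 2198 → May 1, 2198: 30 days (April has 30).
May 1, 2198 → Jun 1, 2198: 31 days (May has 31).
Jun 1, 2198 → Jul 1, 2198: 30 days (June has 30).
Jul 1, 2198 → Aug 1, 2198: 31 days (July has 31).
Aug 1, 2198 → Sep 1, 2198: 31 days (August has 31).
Sep 1, 2198 → Oct 1, 2198: 30 days (September has 30).
Oct 1, 2198 → Nov 1, 2198: 31 days (October has 31).
Nov 1, 2198 → Dec 1, 2198: 30 days (November has 30).
Dec 1, 2198 → Dec 15, 2198: 14 days.
Total: 1778 days.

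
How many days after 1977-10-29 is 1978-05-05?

Oct 29, 1977 → Nov 29, 1977: 31 days (October has 31).
Nov 29, 1977 → Dec 29, 1977: 30 days (November has 30).
Dec 29, 1977 → Jan 29, 1978: 31 days (December has 31).
Jan 29, 1978 → Feb 28, 1978: 30 days (January has 31).
Feb 28, 1978 → Mar 28, 1978: 28 days (February has 28).
Mar 28, 1978 → Apr 28, 1978: 31 days (March has 31).
Apr 28, 1978 → May 5, 1978: 7 days.
Total: 188 days.

188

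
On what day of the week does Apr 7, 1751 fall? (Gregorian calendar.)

Doomsday rule: the anchor day for the 1700s is Sunday. For year 51: 51÷12 = 4 r 3, and 3÷4 = 0, so 4+3+0 = 7.
Sunday + 7 ≡ Sunday — that's 1751's doomsday.
In April the doomsday date is Apr 4.
Apr 7 is 3 days after Apr 4; 3 mod 7 = 3, so Sunday + 3 = Wednesday.

Wednesday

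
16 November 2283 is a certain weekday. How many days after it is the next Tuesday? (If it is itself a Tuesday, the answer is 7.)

Nov 16, 2283 is a Friday.
From Friday to the next Tuesday is 4 days.

4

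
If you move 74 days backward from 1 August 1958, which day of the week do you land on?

Aug 1, 1958 is a Friday.
74 mod 7 = 4, so 74 days before a Friday is Friday − 4 = Monday.

Monday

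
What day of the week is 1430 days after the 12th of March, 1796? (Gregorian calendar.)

Monday

Mar 12, 1796 is a Saturday.
1430 mod 7 = 2, so 1430 days after a Saturday is Saturday + 2 = Monday.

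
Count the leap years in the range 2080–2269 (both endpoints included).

46

Multiples of 4 in [2080,2269]: 48.
Of those, multiples of 100: 2 (not leap unless ÷400).
Multiples of 400: 0.
Leap years = 48 − 2 + 0 = 46.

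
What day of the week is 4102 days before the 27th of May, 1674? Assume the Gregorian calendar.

Sunday

First find the weekday of May 27, 1674. Doomsday rule: the anchor day for the 1600s is Tuesday. For year 74: 74÷12 = 6 r 2, and 2÷4 = 0, so 6+2+0 = 8.
Tuesday + 8 ≡ Wednesday — that's 1674's doomsday.
In May the doomsday date is May 9.
May 27 is 18 days after May 9; 18 mod 7 = 4, so Wednesday + 4 = Sunday.
4102 mod 7 = 0, so 4102 days before a Sunday is Sunday − 0 = Sunday.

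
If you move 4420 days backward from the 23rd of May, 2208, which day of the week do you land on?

Friday

First find the weekday of May 23, 2208. Doomsday rule: the anchor day for the 2200s is Friday. For year 08: 8÷12 = 0 r 8, and 8÷4 = 2, so 0+8+2 = 10.
Friday + 10 ≡ Monday — that's 2208's doomsday.
In May the doomsday date is May 9.
May 23 is 14 days after May 9; 14 mod 7 = 0, so Monday + 0 = Monday.
4420 mod 7 = 3, so 4420 days before a Monday is Monday − 3 = Friday.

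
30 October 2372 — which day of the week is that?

Monday

Doomsday rule: the anchor day for the 2300s is Wednesday. For year 72: 72÷12 = 6 r 0, and 0÷4 = 0, so 6+0+0 = 6.
Wednesday + 6 ≡ Tuesday — that's 2372's doomsday.
In October the doomsday date is Oct 10.
Oct 30 is 20 days after Oct 10; 20 mod 7 = 6, so Tuesday + 6 = Monday.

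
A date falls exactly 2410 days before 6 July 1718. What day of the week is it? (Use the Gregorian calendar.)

Jul 6, 1718 is a Wednesday.
2410 mod 7 = 2, so 2410 days before a Wednesday is Wednesday − 2 = Monday.

Monday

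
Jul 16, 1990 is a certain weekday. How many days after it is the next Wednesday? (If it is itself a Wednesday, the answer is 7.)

Jul 16, 1990 is a Monday.
From Monday to the next Wednesday is 2 days.

2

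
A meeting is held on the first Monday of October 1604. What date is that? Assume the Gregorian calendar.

October 4, 1604

October 1, 1604 is a Friday.
The first Monday is therefore October 4 (3 days later).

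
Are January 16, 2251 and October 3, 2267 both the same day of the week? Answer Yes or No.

Yes

From Jan 16, 2251 to Oct 3, 2267 is 6104 days.
6104 mod 7 = 0, so they are the same weekday.
(Jan 16, 2251 is a Thursday; Oct 3, 2267 is a Thursday.)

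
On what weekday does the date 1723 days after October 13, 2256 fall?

First find the weekday of Oct 13, 2256. Doomsday rule: the anchor day for the 2200s is Friday. For year 56: 56÷12 = 4 r 8, and 8÷4 = 2, so 4+8+2 = 14.
Friday + 14 ≡ Friday — that's 2256's doomsday.
In October the doomsday date is Oct 10.
Oct 13 is 3 days after Oct 10; 3 mod 7 = 3, so Friday + 3 = Monday.
1723 mod 7 = 1, so 1723 days after a Monday is Monday + 1 = Tuesday.

Tuesday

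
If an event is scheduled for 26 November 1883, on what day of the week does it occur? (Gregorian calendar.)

Monday

January 1, 1883 is a Monday.
Jan 1, 1883 → Feb 1, 1883: 31 days (January has 31).
Feb 1, 1883 → Mar 1, 1883: 28 days (February has 28).
Mar 1, 1883 → Apr 1, 1883: 31 days (March has 31).
Apr 1, 1883 → May 1, 1883: 30 days (April has 30).
May 1, 1883 → Jun 1, 1883: 31 days (May has 31).
Jun 1, 1883 → Jul 1, 1883: 30 days (June has 30).
Jul 1, 1883 → Aug 1, 1883: 31 days (July has 31).
Aug 1, 1883 → Sep 1, 1883: 31 days (August has 31).
Sep 1, 1883 → Oct 1, 1883: 30 days (September has 30).
Oct 1, 1883 → Nov 1, 1883: 31 days (October has 31).
Nov 1, 1883 → Nov 26, 1883: 25 days.
Total: 329 days.
329 mod 7 = 0, so Monday + 0 = Monday.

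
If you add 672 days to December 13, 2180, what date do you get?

October 16, 2182

+365 (one year) → Dec 13, 2181 (307 left).
Dec has 31 days: +19 → Jan 1, 2182 (288 left).
Jan has 31 days: +31 → Feb 1, 2182 (257 left).
Feb has 28 days: +28 → Mar 1, 2182 (229 left).
Mar has 31 days: +31 → Apr 1, 2182 (198 left).
Apr has 30 days: +30 → May 1, 2182 (168 left).
May has 31 days: +31 → Jun 1, 2182 (137 left).
Jun has 30 days: +30 → Jul 1, 2182 (107 left).
Jul has 31 days: +31 → Aug 1, 2182 (76 left).
Aug has 31 days: +31 → Sep 1, 2182 (45 left).
Sep has 30 days: +30 → Oct 1, 2182 (15 left).
+15 → Oct 16, 2182.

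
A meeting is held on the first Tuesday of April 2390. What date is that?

April 1, 2390 is a Sunday.
The first Tuesday is therefore April 3 (2 days later).

April 3, 2390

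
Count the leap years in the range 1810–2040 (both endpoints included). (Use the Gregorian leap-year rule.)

Multiples of 4 in [1810,2040]: 58.
Of those, multiples of 100: 2 (not leap unless ÷400).
Multiples of 400: 1.
Leap years = 58 − 2 + 1 = 57.

57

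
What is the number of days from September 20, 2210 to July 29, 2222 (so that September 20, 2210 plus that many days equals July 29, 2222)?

4330

Sep 20, 2210 → Sep 20, 2211: 365 days.
Sep 20, 2211 → Sep 20, 2212: 366 days (Feb 29, 2212 is in that span).
Sep 20, 2212 → Sep 20, 2213: 365 days.
Sep 20, 2213 → Sep 20, 2214: 365 days.
Sep 20, 2214 → Sep 20, 2215: 365 days.
Sep 20, 2215 → Sep 20, 2216: 366 days (Feb 29, 2216 is in that span).
Sep 20, 2216 → Sep 20, 2217: 365 days.
Sep 20, 2217 → Sep 20, 2218: 365 days.
Sep 20, 2218 → Sep 20, 2219: 365 days.
Sep 20, 2219 → Sep 20, 2220: 366 days (Feb 29, 2220 is in that span).
Sep 20, 2220 → Sep 20, 2221: 365 days.
Sep 20, 2221 → Oct 20, 2221: 30 days (September has 30).
Oct 20, 2221 → Nov 20, 2221: 31 days (October has 31).
Nov 20, 2221 → Dec 20, 2221: 30 days (November has 30).
Dec 20, 2221 → Jan 20, 2222: 31 days (December has 31).
Jan 20, 2222 → Feb 20, 2222: 31 days (January has 31).
Feb 20, 2222 → Mar 20, 2222: 28 days (February has 28).
Mar 20, 2222 → Apr 20, 2222: 31 days (March has 31).
Apr 20, 2222 → May 20, 2222: 30 days (April has 30).
May 20, 2222 → Jun 20, 2222: 31 days (May has 31).
Jun 20, 2222 → Jul 20, 2222: 30 days (June has 30).
Jul 20, 2222 → Jul 29, 2222: 9 days.
Total: 4330 days.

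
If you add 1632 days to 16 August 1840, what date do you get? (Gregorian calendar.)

February 3, 1845

+365 (one year) → Aug 16, 1841 (1267 left).
+365 (one year) → Aug 16, 1842 (902 left).
+365 (one year) → Aug 16, 1843 (537 left).
+366 (one year; includes Feb 29, 1844) → Aug 16, 1844 (171 left).
Aug has 31 days: +16 → Sep 1, 1844 (155 left).
Sep has 30 days: +30 → Oct 1, 1844 (125 left).
Oct has 31 days: +31 → Nov 1, 1844 (94 left).
Nov has 30 days: +30 → Dec 1, 1844 (64 left).
Dec has 31 days: +31 → Jan 1, 1845 (33 left).
Jan has 31 days: +31 → Feb 1, 1845 (2 left).
+2 → Feb 3, 1845.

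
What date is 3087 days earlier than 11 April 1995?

−365 (one year) → Apr 11, 1994 (2722 left).
−365 (one year) → Apr 11, 1993 (2357 left).
−365 (one year) → Apr 11, 1992 (1992 left).
−366 (one year; includes Feb 29, 1992) → Apr 11, 1991 (1626 left).
−365 (one year) → Apr 11, 1990 (1261 left).
−365 (one year) → Apr 11, 1989 (896 left).
−365 (one year) → Apr 11, 1988 (531 left).
−366 (one year; includes Feb 29, 1988) → Apr 11, 1987 (165 left).
−11 → Mar 31, 1987 (end of Mar, 31 days; 154 left).
−31 → Feb 28, 1987 (end of Feb, 28 days; 123 left).
−28 → Jan 31, 1987 (end of Jan, 31 days; 95 left).
−31 → Dec 31, 1986 (end of Dec, 31 days; 64 left).
−31 → Nov 30, 1986 (end of Nov, 30 days; 33 left).
−30 → Oct 31, 1986 (end of Oct, 31 days; 3 left).
−3 → Oct 28, 1986.

October 28, 1986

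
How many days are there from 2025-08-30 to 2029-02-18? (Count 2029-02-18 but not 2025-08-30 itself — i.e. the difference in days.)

Aug 30, 2025 → Aug 30, 2026: 365 days.
Aug 30, 2026 → Aug 30, 2027: 365 days.
Aug 30, 2027 → Aug 30, 2028: 366 days (Feb 29, 2028 is in that span).
Aug 30, 2028 → Sep 30, 2028: 31 days (August has 31).
Sep 30, 2028 → Oct 30, 2028: 30 days (September has 30).
Oct 30, 2028 → Nov 30, 2028: 31 days (October has 31).
Nov 30, 2028 → Dec 30, 2028: 30 days (November has 30).
Dec 30, 2028 → Jan 30, 2029: 31 days (December has 31).
Jan 30, 2029 → Feb 18, 2029: 19 days.
Total: 1268 days.

1268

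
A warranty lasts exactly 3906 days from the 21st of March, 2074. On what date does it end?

+365 (one year) → Mar 21, 2075 (3541 left).
+366 (one year; includes Feb 29, 2076) → Mar 21, 2076 (3175 left).
+365 (one year) → Mar 21, 2077 (2810 left).
+365 (one year) → Mar 21, 2078 (2445 left).
+365 (one year) → Mar 21, 2079 (2080 left).
+366 (one year; includes Feb 29, 2080) → Mar 21, 2080 (1714 left).
+365 (one year) → Mar 21, 2081 (1349 left).
+365 (one year) → Mar 21, 2082 (984 left).
+365 (one year) → Mar 21, 2083 (619 left).
+366 (one year; includes Feb 29, 2084) → Mar 21, 2084 (253 left).
Mar has 31 days: +11 → Apr 1, 2084 (242 left).
Apr has 30 days: +30 → May 1, 2084 (212 left).
May has 31 days: +31 → Jun 1, 2084 (181 left).
Jun has 30 days: +30 → Jul 1, 2084 (151 left).
Jul has 31 days: +31 → Aug 1, 2084 (120 left).
Aug has 31 days: +31 → Sep 1, 2084 (89 left).
Sep has 30 days: +30 → Oct 1, 2084 (59 left).
Oct has 31 days: +31 → Nov 1, 2084 (28 left).
+28 → Nov 29, 2084.

November 29, 2084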